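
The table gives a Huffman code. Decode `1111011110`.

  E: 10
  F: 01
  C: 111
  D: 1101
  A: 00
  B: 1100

Read left to right; each codeword is recognised as soon as it completes (prefix code):
  111→C | 10→E | 111→C | 10→E
Decoded message: CECE

CECE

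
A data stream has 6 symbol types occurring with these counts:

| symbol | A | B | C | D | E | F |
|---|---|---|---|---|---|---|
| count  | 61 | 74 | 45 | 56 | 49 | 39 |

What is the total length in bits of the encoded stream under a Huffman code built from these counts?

837

Build the Huffman tree bottom-up:
merge F(39) and C(45): 84
merge E(49) and D(56): 105
merge A(61) and B(74): 135
merge 84 and 105: 189
merge 135 and 189: 324
Each symbol's bit-cost is frequency × depth; summing gives 837 bits (equivalently 84 + 105 + 135 + 189 + 324).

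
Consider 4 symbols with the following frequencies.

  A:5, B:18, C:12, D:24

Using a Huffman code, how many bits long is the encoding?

Greedily combine the two least-frequent nodes:
merge A(5) and C(12): 17
merge 17 and B(18): 35
merge D(24) and 35: 59
Total encoded bits = sum of merged weights = 17 + 35 + 59 = 111.

111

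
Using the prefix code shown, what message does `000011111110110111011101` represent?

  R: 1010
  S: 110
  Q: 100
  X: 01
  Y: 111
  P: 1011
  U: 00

Read left to right; each codeword is recognised as soon as it completes (prefix code):
  00→U | 00→U | 111→Y | 111→Y | 1011→P | 01→X | 110→S | 111→Y | 01→X
Decoded message: UUYYPXSYX

UUYYPXSYX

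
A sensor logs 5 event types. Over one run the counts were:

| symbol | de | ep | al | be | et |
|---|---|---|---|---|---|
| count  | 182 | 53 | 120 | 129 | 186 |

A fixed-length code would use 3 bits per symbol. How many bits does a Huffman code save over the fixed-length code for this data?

Fixed-length: 3 bits × 670 symbols = 2010 bits.
Huffman merges:
merge ep(53) and al(120): 173
merge be(129) and 173: 302
merge de(182) and et(186): 368
merge 302 and 368: 670
Huffman total = 173 + 302 + 368 + 670 = 1513 bits.
Saving = 2010 − 1513 = 497 bits.

497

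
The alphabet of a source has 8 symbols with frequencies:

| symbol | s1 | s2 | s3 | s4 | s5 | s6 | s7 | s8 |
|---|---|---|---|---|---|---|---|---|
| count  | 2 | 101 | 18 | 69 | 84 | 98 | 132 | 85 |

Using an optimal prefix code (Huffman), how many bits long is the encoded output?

Greedily combine the two least-frequent nodes:
s1(2) + s3(18) → 20
20 + s4(69) → 89
s5(84) + s8(85) → 169
89 + s6(98) → 187
s2(101) + s7(132) → 233
169 + 187 → 356
233 + 356 → 589
Total encoded bits = sum of merged weights = 20 + 89 + 169 + 187 + 233 + 356 + 589 = 1643.

1643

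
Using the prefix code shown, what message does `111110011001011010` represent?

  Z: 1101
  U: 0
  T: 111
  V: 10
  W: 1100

Read left to right; each codeword is recognised as soon as it completes (prefix code):
  111→T | 1100→W | 1100→W | 10→V | 1101→Z | 0→U
Decoded message: TWWVZU

TWWVZU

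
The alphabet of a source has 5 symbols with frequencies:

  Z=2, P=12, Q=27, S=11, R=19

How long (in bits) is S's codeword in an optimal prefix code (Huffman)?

4

Repeatedly merge the two smallest:
combine Z(2), S(11) → 13
combine P(12), 13 → 25
combine R(19), 25 → 44
combine Q(27), 44 → 71
The subtree containing S is merged 4 times, so code length = 4.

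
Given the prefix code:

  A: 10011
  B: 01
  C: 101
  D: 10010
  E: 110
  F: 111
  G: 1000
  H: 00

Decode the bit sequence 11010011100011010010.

EAGED

Read left to right; each codeword is recognised as soon as it completes (prefix code):
  110→E | 10011→A | 1000→G | 110→E | 10010→D
Decoded message: EAGED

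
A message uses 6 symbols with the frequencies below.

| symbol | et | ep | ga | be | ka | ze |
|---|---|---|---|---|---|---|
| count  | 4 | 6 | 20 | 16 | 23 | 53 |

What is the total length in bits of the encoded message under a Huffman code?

270

Merge the two smallest weights repeatedly:
merge et(4) and ep(6): 10
merge 10 and be(16): 26
merge ga(20) and ka(23): 43
merge 26 and 43: 69
merge ze(53) and 69: 122
Total encoded bits = sum of merged weights = 10 + 26 + 43 + 69 + 122 = 270.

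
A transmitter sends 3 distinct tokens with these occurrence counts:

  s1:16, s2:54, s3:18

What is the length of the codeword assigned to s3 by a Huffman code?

Huffman merges, smallest pair first:
s1(16) + s3(18) → 34
34 + s2(54) → 88
s3's leaf is at depth 2, giving a 2-bit codeword.

2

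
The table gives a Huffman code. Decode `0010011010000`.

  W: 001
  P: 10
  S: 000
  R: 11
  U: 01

Read left to right; each codeword is recognised as soon as it completes (prefix code):
  001→W | 001→W | 10→P | 10→P | 000→S
Decoded message: WWPPS

WWPPS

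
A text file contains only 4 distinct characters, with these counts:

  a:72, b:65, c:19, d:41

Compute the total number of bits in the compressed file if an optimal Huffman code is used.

382

Greedily combine the two least-frequent nodes:
c(19) + d(41) → 60
60 + b(65) → 125
a(72) + 125 → 197
Each symbol's bit-cost is frequency × depth; summing gives 382 bits (equivalently 60 + 125 + 197).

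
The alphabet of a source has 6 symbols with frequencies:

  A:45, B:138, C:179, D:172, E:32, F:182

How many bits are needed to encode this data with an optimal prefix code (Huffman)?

Greedily combine the two least-frequent nodes:
merge E(32) and A(45): 77
merge 77 and B(138): 215
merge D(172) and C(179): 351
merge F(182) and 215: 397
merge 351 and 397: 748
Each symbol's bit-cost is frequency × depth; summing gives 1788 bits (equivalently 77 + 215 + 351 + 397 + 748).

1788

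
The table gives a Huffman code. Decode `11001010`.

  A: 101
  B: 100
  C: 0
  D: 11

DCCAC

Read left to right; each codeword is recognised as soon as it completes (prefix code):
  11→D | 0→C | 0→C | 101→A | 0→C
Decoded message: DCCAC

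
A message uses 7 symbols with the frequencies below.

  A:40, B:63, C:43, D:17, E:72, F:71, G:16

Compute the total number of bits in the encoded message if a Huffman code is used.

856

Greedily combine the two least-frequent nodes:
combine G(16), D(17) → 33
combine 33, A(40) → 73
combine C(43), B(63) → 106
combine F(71), E(72) → 143
combine 73, 106 → 179
combine 143, 179 → 322
Each symbol's bit-cost is frequency × depth; summing gives 856 bits (equivalently 33 + 73 + 106 + 143 + 179 + 322).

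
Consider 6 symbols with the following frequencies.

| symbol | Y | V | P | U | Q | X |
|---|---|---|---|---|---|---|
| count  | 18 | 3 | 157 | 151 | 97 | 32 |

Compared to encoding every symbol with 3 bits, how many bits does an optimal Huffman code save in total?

391

Fixed-length: 3 bits × 458 symbols = 1374 bits.
Huffman merges:
combine V(3), Y(18) → 21
combine 21, X(32) → 53
combine 53, Q(97) → 150
combine 150, U(151) → 301
combine P(157), 301 → 458
Huffman total = 21 + 53 + 150 + 301 + 458 = 983 bits.
Saving = 1374 − 983 = 391 bits.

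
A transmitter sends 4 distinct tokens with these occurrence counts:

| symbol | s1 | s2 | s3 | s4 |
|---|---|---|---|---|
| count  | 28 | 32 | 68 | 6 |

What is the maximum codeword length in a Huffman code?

Merge the two lowest-weight nodes at each step:
combine s4(6), s1(28) → 34
combine s2(32), 34 → 66
combine 66, s3(68) → 134
The first pair merged (s4, s1) ends up deepest, at depth 3.

3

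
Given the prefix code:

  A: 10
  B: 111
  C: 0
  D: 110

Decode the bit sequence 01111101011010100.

CBDADAAC

Read left to right; each codeword is recognised as soon as it completes (prefix code):
  0→C | 111→B | 110→D | 10→A | 110→D | 10→A | 10→A | 0→C
Decoded message: CBDADAAC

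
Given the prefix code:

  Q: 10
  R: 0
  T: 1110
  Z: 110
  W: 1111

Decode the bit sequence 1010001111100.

QQRRWQR

Read left to right; each codeword is recognised as soon as it completes (prefix code):
  10→Q | 10→Q | 0→R | 0→R | 1111→W | 10→Q | 0→R
Decoded message: QQRRWQR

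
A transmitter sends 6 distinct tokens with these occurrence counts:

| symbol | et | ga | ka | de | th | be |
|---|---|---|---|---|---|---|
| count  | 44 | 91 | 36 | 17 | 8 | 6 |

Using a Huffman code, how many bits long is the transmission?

425

Merge the two smallest weights repeatedly:
combine be(6), th(8) → 14
combine 14, de(17) → 31
combine 31, ka(36) → 67
combine et(44), 67 → 111
combine ga(91), 111 → 202
Each symbol's bit-cost is frequency × depth; summing gives 425 bits (equivalently 14 + 31 + 67 + 111 + 202).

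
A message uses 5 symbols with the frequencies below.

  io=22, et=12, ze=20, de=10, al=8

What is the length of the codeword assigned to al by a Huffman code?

3

Repeatedly merge the two smallest:
al(8) + de(10) → 18
et(12) + 18 → 30
ze(20) + io(22) → 42
30 + 42 → 72
al sits 3 levels below the root, so its codeword is 3 bits.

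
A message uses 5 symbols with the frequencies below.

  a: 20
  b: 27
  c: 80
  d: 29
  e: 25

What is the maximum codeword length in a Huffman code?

3

Merge the two lowest-weight nodes at each step:
combine a(20), e(25) → 45
combine b(27), d(29) → 56
combine 45, 56 → 101
combine c(80), 101 → 181
The first pair merged (a, e) ends up deepest, at depth 3.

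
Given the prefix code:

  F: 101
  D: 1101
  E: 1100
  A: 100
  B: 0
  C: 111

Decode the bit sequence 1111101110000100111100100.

Read left to right; each codeword is recognised as soon as it completes (prefix code):
  111→C | 1101→D | 1100→E | 0→B | 0→B | 100→A | 111→C | 100→A | 100→A
Decoded message: CDEBBACAA

CDEBBACAA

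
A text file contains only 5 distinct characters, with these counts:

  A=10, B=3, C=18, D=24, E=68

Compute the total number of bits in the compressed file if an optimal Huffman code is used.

Merge the two smallest weights repeatedly:
B(3) + A(10) → 13
13 + C(18) → 31
D(24) + 31 → 55
55 + E(68) → 123
Total encoded bits = sum of merged weights = 13 + 31 + 55 + 123 = 222.

222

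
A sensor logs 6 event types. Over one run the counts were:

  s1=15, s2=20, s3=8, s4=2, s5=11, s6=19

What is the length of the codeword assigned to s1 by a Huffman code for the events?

Build the tree from the bottom:
combine s4(2), s3(8) → 10
combine 10, s5(11) → 21
combine s1(15), s6(19) → 34
combine s2(20), 21 → 41
combine 34, 41 → 75
s1's leaf is at depth 2, giving a 2-bit codeword.

2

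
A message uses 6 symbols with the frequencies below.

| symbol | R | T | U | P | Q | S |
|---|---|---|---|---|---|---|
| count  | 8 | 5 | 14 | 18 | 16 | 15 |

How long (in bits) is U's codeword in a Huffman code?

3

Build the tree from the bottom:
T(5) + R(8) → 13
13 + U(14) → 27
S(15) + Q(16) → 31
P(18) + 27 → 45
31 + 45 → 76
U's leaf is at depth 3, giving a 3-bit codeword.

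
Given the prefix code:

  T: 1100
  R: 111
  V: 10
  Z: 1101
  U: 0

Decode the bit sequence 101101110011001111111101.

VZTTRRZ

Read left to right; each codeword is recognised as soon as it completes (prefix code):
  10→V | 1101→Z | 1100→T | 1100→T | 111→R | 111→R | 1101→Z
Decoded message: VZTTRRZ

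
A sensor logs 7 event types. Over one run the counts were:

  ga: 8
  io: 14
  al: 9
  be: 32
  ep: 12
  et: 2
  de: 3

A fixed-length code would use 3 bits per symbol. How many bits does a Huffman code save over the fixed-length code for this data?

Fixed-length: 3 bits × 80 symbols = 240 bits.
Huffman merges:
et(2) + de(3) → 5
5 + ga(8) → 13
al(9) + ep(12) → 21
13 + io(14) → 27
21 + 27 → 48
be(32) + 48 → 80
Huffman total = 5 + 13 + 21 + 27 + 48 + 80 = 194 bits.
Saving = 240 − 194 = 46 bits.

46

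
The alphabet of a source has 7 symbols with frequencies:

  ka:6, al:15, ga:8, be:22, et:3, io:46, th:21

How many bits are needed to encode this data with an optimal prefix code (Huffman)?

297

Greedily combine the two least-frequent nodes:
et(3) + ka(6) → 9
ga(8) + 9 → 17
al(15) + 17 → 32
th(21) + be(22) → 43
32 + 43 → 75
io(46) + 75 → 121
The encoded length is the sum of every internal node's weight: 9 + 17 + 32 + 43 + 75 + 121 = 297 bits.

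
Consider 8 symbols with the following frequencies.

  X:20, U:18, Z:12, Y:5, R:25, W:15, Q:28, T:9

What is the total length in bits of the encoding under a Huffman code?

382

Merge the two smallest weights repeatedly:
merge Y(5) and T(9): 14
merge Z(12) and 14: 26
merge W(15) and U(18): 33
merge X(20) and R(25): 45
merge 26 and Q(28): 54
merge 33 and 45: 78
merge 54 and 78: 132
Each symbol's bit-cost is frequency × depth; summing gives 382 bits (equivalently 14 + 26 + 33 + 45 + 54 + 78 + 132).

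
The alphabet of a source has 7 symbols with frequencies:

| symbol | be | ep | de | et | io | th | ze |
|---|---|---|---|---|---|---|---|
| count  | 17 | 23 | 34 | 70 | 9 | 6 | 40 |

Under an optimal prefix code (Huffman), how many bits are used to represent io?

5

Huffman merges, smallest pair first:
merge th(6) and io(9): 15
merge 15 and be(17): 32
merge ep(23) and 32: 55
merge de(34) and ze(40): 74
merge 55 and et(70): 125
merge 74 and 125: 199
io sits 5 levels below the root, so its codeword is 5 bits.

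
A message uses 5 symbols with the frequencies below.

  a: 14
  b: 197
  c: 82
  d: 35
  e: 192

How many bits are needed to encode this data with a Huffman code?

Merge the two smallest weights repeatedly:
a(14) + d(35) → 49
49 + c(82) → 131
131 + e(192) → 323
b(197) + 323 → 520
The encoded length is the sum of every internal node's weight: 49 + 131 + 323 + 520 = 1023 bits.

1023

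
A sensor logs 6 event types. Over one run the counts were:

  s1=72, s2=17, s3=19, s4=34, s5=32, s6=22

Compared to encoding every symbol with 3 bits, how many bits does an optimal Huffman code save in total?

Fixed-length: 3 bits × 196 symbols = 588 bits.
Huffman merges:
merge s2(17) and s3(19): 36
merge s6(22) and s5(32): 54
merge s4(34) and 36: 70
merge 54 and 70: 124
merge s1(72) and 124: 196
Huffman total = 36 + 54 + 70 + 124 + 196 = 480 bits.
Saving = 588 − 480 = 108 bits.

108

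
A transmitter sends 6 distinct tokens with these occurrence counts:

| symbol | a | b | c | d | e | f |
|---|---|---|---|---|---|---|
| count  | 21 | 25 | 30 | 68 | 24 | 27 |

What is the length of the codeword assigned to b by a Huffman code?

Build the tree from the bottom:
a(21) + e(24) → 45
b(25) + f(27) → 52
c(30) + 45 → 75
52 + d(68) → 120
75 + 120 → 195
The subtree containing b is merged 3 times, so code length = 3.

3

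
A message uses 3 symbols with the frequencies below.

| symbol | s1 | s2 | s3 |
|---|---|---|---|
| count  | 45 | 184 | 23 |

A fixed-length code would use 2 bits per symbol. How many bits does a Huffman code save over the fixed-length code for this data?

184

Fixed-length: 2 bits × 252 symbols = 504 bits.
Huffman merges:
combine s3(23), s1(45) → 68
combine 68, s2(184) → 252
Huffman total = 68 + 252 = 320 bits.
Saving = 504 − 320 = 184 bits.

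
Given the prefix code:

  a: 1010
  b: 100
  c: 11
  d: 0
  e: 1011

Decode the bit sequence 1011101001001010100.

eadbab

Read left to right; each codeword is recognised as soon as it completes (prefix code):
  1011→e | 1010→a | 0→d | 100→b | 1010→a | 100→b
Decoded message: eadbab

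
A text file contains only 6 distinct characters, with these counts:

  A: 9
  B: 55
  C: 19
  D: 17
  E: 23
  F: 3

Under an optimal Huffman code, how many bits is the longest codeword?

4

Merge the two lowest-weight nodes at each step:
F(3) + A(9) → 12
12 + D(17) → 29
C(19) + E(23) → 42
29 + 42 → 71
B(55) + 71 → 126
The first pair merged (F, A) ends up deepest, at depth 4.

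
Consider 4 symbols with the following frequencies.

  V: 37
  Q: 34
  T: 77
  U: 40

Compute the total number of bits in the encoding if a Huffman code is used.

370

Build the Huffman tree bottom-up:
Q(34) + V(37) → 71
U(40) + 71 → 111
T(77) + 111 → 188
Each symbol's bit-cost is frequency × depth; summing gives 370 bits (equivalently 71 + 111 + 188).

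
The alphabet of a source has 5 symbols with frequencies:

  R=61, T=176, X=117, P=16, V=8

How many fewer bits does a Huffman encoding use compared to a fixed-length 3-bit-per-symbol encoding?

445

Fixed-length: 3 bits × 378 symbols = 1134 bits.
Huffman merges:
V(8) + P(16) → 24
24 + R(61) → 85
85 + X(117) → 202
T(176) + 202 → 378
Huffman total = 24 + 85 + 202 + 378 = 689 bits.
Saving = 1134 − 689 = 445 bits.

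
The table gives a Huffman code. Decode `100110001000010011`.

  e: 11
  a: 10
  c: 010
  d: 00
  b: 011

abdcdcb

Read left to right; each codeword is recognised as soon as it completes (prefix code):
  10→a | 011→b | 00→d | 010→c | 00→d | 010→c | 011→b
Decoded message: abdcdcb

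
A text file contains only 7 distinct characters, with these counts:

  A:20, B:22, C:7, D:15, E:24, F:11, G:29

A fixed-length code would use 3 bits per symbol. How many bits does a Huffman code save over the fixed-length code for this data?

Fixed-length: 3 bits × 128 symbols = 384 bits.
Huffman merges:
C(7) + F(11) → 18
D(15) + 18 → 33
A(20) + B(22) → 42
E(24) + G(29) → 53
33 + 42 → 75
53 + 75 → 128
Huffman total = 18 + 33 + 42 + 53 + 75 + 128 = 349 bits.
Saving = 384 − 349 = 35 bits.

35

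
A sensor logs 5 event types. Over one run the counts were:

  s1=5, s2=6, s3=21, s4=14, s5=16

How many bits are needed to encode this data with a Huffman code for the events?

Merge the two smallest weights repeatedly:
s1(5) + s2(6) → 11
11 + s4(14) → 25
s5(16) + s3(21) → 37
25 + 37 → 62
The encoded length is the sum of every internal node's weight: 11 + 25 + 37 + 62 = 135 bits.

135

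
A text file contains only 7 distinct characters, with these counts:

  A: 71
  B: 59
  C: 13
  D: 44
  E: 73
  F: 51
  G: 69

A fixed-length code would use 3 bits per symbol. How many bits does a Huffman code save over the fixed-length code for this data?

Fixed-length: 3 bits × 380 symbols = 1140 bits.
Huffman merges:
merge C(13) and D(44): 57
merge F(51) and 57: 108
merge B(59) and G(69): 128
merge A(71) and E(73): 144
merge 108 and 128: 236
merge 144 and 236: 380
Huffman total = 57 + 108 + 128 + 144 + 236 + 380 = 1053 bits.
Saving = 1140 − 1053 = 87 bits.

87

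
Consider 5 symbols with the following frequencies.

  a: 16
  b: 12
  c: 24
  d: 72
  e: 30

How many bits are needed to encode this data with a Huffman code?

Build the Huffman tree bottom-up:
combine b(12), a(16) → 28
combine c(24), 28 → 52
combine e(30), 52 → 82
combine d(72), 82 → 154
The encoded length is the sum of every internal node's weight: 28 + 52 + 82 + 154 = 316 bits.

316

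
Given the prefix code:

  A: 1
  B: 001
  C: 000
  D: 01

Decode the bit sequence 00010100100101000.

CADBBDC

Read left to right; each codeword is recognised as soon as it completes (prefix code):
  000→C | 1→A | 01→D | 001→B | 001→B | 01→D | 000→C
Decoded message: CADBBDC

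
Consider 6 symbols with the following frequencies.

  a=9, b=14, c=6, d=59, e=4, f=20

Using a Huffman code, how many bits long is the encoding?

227

Greedily combine the two least-frequent nodes:
combine e(4), c(6) → 10
combine a(9), 10 → 19
combine b(14), 19 → 33
combine f(20), 33 → 53
combine 53, d(59) → 112
Each symbol's bit-cost is frequency × depth; summing gives 227 bits (equivalently 10 + 19 + 33 + 53 + 112).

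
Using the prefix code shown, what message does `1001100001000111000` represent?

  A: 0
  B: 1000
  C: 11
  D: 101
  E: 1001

EBABCB

Read left to right; each codeword is recognised as soon as it completes (prefix code):
  1001→E | 1000→B | 0→A | 1000→B | 11→C | 1000→B
Decoded message: EBABCB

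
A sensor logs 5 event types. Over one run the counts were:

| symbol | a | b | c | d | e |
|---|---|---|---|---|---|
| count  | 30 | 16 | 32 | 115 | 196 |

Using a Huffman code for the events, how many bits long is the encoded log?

Merge the two smallest weights repeatedly:
merge b(16) and a(30): 46
merge c(32) and 46: 78
merge 78 and d(115): 193
merge 193 and e(196): 389
The encoded length is the sum of every internal node's weight: 46 + 78 + 193 + 389 = 706 bits.

706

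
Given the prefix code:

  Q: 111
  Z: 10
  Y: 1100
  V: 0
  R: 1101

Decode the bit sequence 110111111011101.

RQRR

Read left to right; each codeword is recognised as soon as it completes (prefix code):
  1101→R | 111→Q | 1101→R | 1101→R
Decoded message: RQRR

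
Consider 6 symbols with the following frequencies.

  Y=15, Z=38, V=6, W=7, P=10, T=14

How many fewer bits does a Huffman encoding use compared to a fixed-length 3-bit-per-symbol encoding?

Fixed-length: 3 bits × 90 symbols = 270 bits.
Huffman merges:
V(6) + W(7) → 13
P(10) + 13 → 23
T(14) + Y(15) → 29
23 + 29 → 52
Z(38) + 52 → 90
Huffman total = 13 + 23 + 29 + 52 + 90 = 207 bits.
Saving = 270 − 207 = 63 bits.

63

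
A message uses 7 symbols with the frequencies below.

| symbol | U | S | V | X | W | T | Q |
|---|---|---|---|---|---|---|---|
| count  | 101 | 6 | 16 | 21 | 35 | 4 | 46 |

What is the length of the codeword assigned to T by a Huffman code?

5

Huffman merges, smallest pair first:
merge T(4) and S(6): 10
merge 10 and V(16): 26
merge X(21) and 26: 47
merge W(35) and Q(46): 81
merge 47 and 81: 128
merge U(101) and 128: 229
The subtree containing T is merged 5 times, so code length = 5.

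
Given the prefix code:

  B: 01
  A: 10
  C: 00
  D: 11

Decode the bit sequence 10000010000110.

Read left to right; each codeword is recognised as soon as it completes (prefix code):
  10→A | 00→C | 00→C | 10→A | 00→C | 01→B | 10→A
Decoded message: ACCACBA

ACCACBA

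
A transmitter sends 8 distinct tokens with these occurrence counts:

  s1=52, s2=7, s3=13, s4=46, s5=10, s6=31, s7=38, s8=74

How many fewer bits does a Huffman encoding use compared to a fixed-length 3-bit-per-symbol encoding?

Fixed-length: 3 bits × 271 symbols = 813 bits.
Huffman merges:
s2(7) + s5(10) → 17
s3(13) + 17 → 30
30 + s6(31) → 61
s7(38) + s4(46) → 84
s1(52) + 61 → 113
s8(74) + 84 → 158
113 + 158 → 271
Huffman total = 17 + 30 + 61 + 84 + 113 + 158 + 271 = 734 bits.
Saving = 813 − 734 = 79 bits.

79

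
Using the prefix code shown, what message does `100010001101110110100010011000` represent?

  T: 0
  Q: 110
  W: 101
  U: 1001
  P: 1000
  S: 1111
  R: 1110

Read left to right; each codeword is recognised as soon as it completes (prefix code):
  1000→P | 1000→P | 110→Q | 1110→R | 110→Q | 1000→P | 1001→U | 1000→P
Decoded message: PPQRQPUP

PPQRQPUP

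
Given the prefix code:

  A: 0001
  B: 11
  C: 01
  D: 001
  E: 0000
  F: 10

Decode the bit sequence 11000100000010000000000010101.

BAEDEEACC

Read left to right; each codeword is recognised as soon as it completes (prefix code):
  11→B | 0001→A | 0000→E | 001→D | 0000→E | 0000→E | 0001→A | 01→C | 01→C
Decoded message: BAEDEEACC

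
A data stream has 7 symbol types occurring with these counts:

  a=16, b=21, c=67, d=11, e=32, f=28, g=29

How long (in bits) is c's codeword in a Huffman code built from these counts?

2

Build the tree from the bottom:
d(11) + a(16) → 27
b(21) + 27 → 48
f(28) + g(29) → 57
e(32) + 48 → 80
57 + c(67) → 124
80 + 124 → 204
c sits 2 levels below the root, so its codeword is 2 bits.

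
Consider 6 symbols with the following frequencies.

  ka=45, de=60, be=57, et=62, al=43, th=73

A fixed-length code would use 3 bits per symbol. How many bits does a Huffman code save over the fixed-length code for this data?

Fixed-length: 3 bits × 340 symbols = 1020 bits.
Huffman merges:
merge al(43) and ka(45): 88
merge be(57) and de(60): 117
merge et(62) and th(73): 135
merge 88 and 117: 205
merge 135 and 205: 340
Huffman total = 88 + 117 + 135 + 205 + 340 = 885 bits.
Saving = 1020 − 885 = 135 bits.

135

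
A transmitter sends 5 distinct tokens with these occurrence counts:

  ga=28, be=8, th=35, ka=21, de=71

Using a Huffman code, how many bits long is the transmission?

Build the Huffman tree bottom-up:
be(8) + ka(21) → 29
ga(28) + 29 → 57
th(35) + 57 → 92
de(71) + 92 → 163
Each symbol's bit-cost is frequency × depth; summing gives 341 bits (equivalently 29 + 57 + 92 + 163).

341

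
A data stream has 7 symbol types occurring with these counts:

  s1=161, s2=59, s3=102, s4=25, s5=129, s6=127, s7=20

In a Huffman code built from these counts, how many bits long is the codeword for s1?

Build the tree from the bottom:
merge s7(20) and s4(25): 45
merge 45 and s2(59): 104
merge s3(102) and 104: 206
merge s6(127) and s5(129): 256
merge s1(161) and 206: 367
merge 256 and 367: 623
The subtree containing s1 is merged 2 times, so code length = 2.

2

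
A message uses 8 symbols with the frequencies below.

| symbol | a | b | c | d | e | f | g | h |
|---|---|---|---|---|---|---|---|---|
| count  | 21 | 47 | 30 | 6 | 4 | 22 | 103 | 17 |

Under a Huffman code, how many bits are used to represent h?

4

Huffman merges, smallest pair first:
e(4) + d(6) → 10
10 + h(17) → 27
a(21) + f(22) → 43
27 + c(30) → 57
43 + b(47) → 90
57 + 90 → 147
g(103) + 147 → 250
The subtree containing h is merged 4 times, so code length = 4.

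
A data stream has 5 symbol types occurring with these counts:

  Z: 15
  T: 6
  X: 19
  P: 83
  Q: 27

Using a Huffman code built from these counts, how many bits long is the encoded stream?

Greedily combine the two least-frequent nodes:
combine T(6), Z(15) → 21
combine X(19), 21 → 40
combine Q(27), 40 → 67
combine 67, P(83) → 150
Each symbol's bit-cost is frequency × depth; summing gives 278 bits (equivalently 21 + 40 + 67 + 150).

278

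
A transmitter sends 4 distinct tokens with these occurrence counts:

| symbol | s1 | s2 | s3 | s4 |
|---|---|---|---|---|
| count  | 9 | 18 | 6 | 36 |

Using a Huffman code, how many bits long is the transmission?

Greedily combine the two least-frequent nodes:
merge s3(6) and s1(9): 15
merge 15 and s2(18): 33
merge 33 and s4(36): 69
The encoded length is the sum of every internal node's weight: 15 + 33 + 69 = 117 bits.

117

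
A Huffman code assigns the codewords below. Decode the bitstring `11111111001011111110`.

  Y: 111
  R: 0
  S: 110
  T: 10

YYSRTYYT

Read left to right; each codeword is recognised as soon as it completes (prefix code):
  111→Y | 111→Y | 110→S | 0→R | 10→T | 111→Y | 111→Y | 10→T
Decoded message: YYSRTYYT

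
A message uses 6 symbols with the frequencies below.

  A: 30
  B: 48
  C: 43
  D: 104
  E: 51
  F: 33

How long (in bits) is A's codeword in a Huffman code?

3

Huffman merges, smallest pair first:
A(30) + F(33) → 63
C(43) + B(48) → 91
E(51) + 63 → 114
91 + D(104) → 195
114 + 195 → 309
A's leaf is at depth 3, giving a 3-bit codeword.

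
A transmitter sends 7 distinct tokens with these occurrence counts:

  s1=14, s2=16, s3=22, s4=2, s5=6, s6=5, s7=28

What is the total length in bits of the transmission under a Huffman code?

233

Build the Huffman tree bottom-up:
combine s4(2), s6(5) → 7
combine s5(6), 7 → 13
combine 13, s1(14) → 27
combine s2(16), s3(22) → 38
combine 27, s7(28) → 55
combine 38, 55 → 93
Each symbol's bit-cost is frequency × depth; summing gives 233 bits (equivalently 7 + 13 + 27 + 38 + 55 + 93).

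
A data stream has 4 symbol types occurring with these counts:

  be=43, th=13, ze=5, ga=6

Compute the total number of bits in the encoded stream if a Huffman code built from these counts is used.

102

Merge the two smallest weights repeatedly:
ze(5) + ga(6) → 11
11 + th(13) → 24
24 + be(43) → 67
Each symbol's bit-cost is frequency × depth; summing gives 102 bits (equivalently 11 + 24 + 67).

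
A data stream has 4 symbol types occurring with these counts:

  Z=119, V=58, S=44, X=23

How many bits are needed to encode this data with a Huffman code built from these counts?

436

Build the Huffman tree bottom-up:
combine X(23), S(44) → 67
combine V(58), 67 → 125
combine Z(119), 125 → 244
Each symbol's bit-cost is frequency × depth; summing gives 436 bits (equivalently 67 + 125 + 244).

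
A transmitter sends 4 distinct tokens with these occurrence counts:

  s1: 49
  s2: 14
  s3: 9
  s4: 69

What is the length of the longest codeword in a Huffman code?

Merge the two lowest-weight nodes at each step:
combine s3(9), s2(14) → 23
combine 23, s1(49) → 72
combine s4(69), 72 → 141
The rarest symbols sit at the bottom; the longest codeword is 3 bits.

3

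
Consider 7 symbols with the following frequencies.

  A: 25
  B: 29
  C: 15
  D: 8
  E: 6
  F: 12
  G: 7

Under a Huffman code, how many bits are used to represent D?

Repeatedly merge the two smallest:
merge E(6) and G(7): 13
merge D(8) and F(12): 20
merge 13 and C(15): 28
merge 20 and A(25): 45
merge 28 and B(29): 57
merge 45 and 57: 102
D's leaf is at depth 3, giving a 3-bit codeword.

3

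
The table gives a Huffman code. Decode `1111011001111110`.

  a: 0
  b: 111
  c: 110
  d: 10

Read left to right; each codeword is recognised as soon as it completes (prefix code):
  111→b | 10→d | 110→c | 0→a | 111→b | 111→b | 0→a
Decoded message: bdcabba

bdcabba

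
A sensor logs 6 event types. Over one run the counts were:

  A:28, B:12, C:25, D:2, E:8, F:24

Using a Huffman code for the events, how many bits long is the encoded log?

230

Merge the two smallest weights repeatedly:
D(2) + E(8) → 10
10 + B(12) → 22
22 + F(24) → 46
C(25) + A(28) → 53
46 + 53 → 99
Total encoded bits = sum of merged weights = 10 + 22 + 46 + 53 + 99 = 230.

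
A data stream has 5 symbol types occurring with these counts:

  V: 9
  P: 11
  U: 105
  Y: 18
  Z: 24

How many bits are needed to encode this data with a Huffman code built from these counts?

Greedily combine the two least-frequent nodes:
combine V(9), P(11) → 20
combine Y(18), 20 → 38
combine Z(24), 38 → 62
combine 62, U(105) → 167
Each symbol's bit-cost is frequency × depth; summing gives 287 bits (equivalently 20 + 38 + 62 + 167).

287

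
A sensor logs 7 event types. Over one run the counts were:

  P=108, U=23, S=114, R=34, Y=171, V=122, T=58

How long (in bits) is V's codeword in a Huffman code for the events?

2

Repeatedly merge the two smallest:
U(23) + R(34) → 57
57 + T(58) → 115
P(108) + S(114) → 222
115 + V(122) → 237
Y(171) + 222 → 393
237 + 393 → 630
The subtree containing V is merged 2 times, so code length = 2.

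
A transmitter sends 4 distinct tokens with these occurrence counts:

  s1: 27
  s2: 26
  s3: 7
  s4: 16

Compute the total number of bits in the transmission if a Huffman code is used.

148

Greedily combine the two least-frequent nodes:
combine s3(7), s4(16) → 23
combine 23, s2(26) → 49
combine s1(27), 49 → 76
The encoded length is the sum of every internal node's weight: 23 + 49 + 76 = 148 bits.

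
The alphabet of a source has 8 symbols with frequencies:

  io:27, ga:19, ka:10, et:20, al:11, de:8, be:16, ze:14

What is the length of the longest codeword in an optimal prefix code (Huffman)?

4

Merge the two lowest-weight nodes at each step:
merge de(8) and ka(10): 18
merge al(11) and ze(14): 25
merge be(16) and 18: 34
merge ga(19) and et(20): 39
merge 25 and io(27): 52
merge 34 and 39: 73
merge 52 and 73: 125
Maximum depth reached is 4.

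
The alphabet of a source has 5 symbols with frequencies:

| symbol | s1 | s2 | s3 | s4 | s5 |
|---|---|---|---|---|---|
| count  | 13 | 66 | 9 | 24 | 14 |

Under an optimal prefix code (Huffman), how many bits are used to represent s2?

1

Huffman merges, smallest pair first:
merge s3(9) and s1(13): 22
merge s5(14) and 22: 36
merge s4(24) and 36: 60
merge 60 and s2(66): 126
s2 sits one level below the root: a 1-bit codeword.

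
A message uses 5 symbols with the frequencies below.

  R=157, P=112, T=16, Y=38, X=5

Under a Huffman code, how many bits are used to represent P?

Repeatedly merge the two smallest:
combine X(5), T(16) → 21
combine 21, Y(38) → 59
combine 59, P(112) → 171
combine R(157), 171 → 328
P's leaf is at depth 2, giving a 2-bit codeword.

2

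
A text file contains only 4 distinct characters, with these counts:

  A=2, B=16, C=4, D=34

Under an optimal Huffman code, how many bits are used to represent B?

2

Build the tree from the bottom:
A(2) + C(4) → 6
6 + B(16) → 22
22 + D(34) → 56
B sits 2 levels below the root, so its codeword is 2 bits.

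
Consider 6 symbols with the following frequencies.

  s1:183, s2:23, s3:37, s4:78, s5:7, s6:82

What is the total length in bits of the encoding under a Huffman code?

Greedily combine the two least-frequent nodes:
s5(7) + s2(23) → 30
30 + s3(37) → 67
67 + s4(78) → 145
s6(82) + 145 → 227
s1(183) + 227 → 410
Each symbol's bit-cost is frequency × depth; summing gives 879 bits (equivalently 30 + 67 + 145 + 227 + 410).

879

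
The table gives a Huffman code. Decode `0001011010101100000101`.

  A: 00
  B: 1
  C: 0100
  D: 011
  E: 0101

Read left to right; each codeword is recognised as soon as it completes (prefix code):
  00→A | 0101→E | 1→B | 0101→E | 011→D | 00→A | 00→A | 0101→E
Decoded message: AEBEDAAE

AEBEDAAE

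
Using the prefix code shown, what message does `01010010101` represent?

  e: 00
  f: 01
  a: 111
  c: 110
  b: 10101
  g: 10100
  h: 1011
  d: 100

Read left to right; each codeword is recognised as soon as it completes (prefix code):
  01→f | 01→f | 00→e | 10101→b
Decoded message: ffeb

ffeb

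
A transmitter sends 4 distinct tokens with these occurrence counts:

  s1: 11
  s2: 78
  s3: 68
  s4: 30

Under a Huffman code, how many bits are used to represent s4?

3

Huffman merges, smallest pair first:
merge s1(11) and s4(30): 41
merge 41 and s3(68): 109
merge s2(78) and 109: 187
s4 sits 3 levels below the root, so its codeword is 3 bits.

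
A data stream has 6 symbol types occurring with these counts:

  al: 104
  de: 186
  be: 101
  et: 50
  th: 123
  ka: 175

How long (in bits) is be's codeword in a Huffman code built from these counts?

Build the tree from the bottom:
et(50) + be(101) → 151
al(104) + th(123) → 227
151 + ka(175) → 326
de(186) + 227 → 413
326 + 413 → 739
be's leaf is at depth 3, giving a 3-bit codeword.

3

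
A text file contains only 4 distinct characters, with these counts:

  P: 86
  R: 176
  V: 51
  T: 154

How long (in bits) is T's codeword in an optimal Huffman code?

Huffman merges, smallest pair first:
merge V(51) and P(86): 137
merge 137 and T(154): 291
merge R(176) and 291: 467
T sits 2 levels below the root, so its codeword is 2 bits.

2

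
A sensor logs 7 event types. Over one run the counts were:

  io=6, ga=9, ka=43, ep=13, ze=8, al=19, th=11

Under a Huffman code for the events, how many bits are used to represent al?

3

Huffman merges, smallest pair first:
combine io(6), ze(8) → 14
combine ga(9), th(11) → 20
combine ep(13), 14 → 27
combine al(19), 20 → 39
combine 27, 39 → 66
combine ka(43), 66 → 109
al sits 3 levels below the root, so its codeword is 3 bits.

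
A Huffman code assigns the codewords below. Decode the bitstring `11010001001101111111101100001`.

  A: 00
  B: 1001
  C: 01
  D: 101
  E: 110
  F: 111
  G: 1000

EGBDFFDGC

Read left to right; each codeword is recognised as soon as it completes (prefix code):
  110→E | 1000→G | 1001→B | 101→D | 111→F | 111→F | 101→D | 1000→G | 01→C
Decoded message: EGBDFFDGC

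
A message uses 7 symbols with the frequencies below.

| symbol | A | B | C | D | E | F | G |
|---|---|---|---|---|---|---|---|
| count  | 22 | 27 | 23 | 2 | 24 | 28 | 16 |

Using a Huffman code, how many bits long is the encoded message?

Build the Huffman tree bottom-up:
combine D(2), G(16) → 18
combine 18, A(22) → 40
combine C(23), E(24) → 47
combine B(27), F(28) → 55
combine 40, 47 → 87
combine 55, 87 → 142
Total encoded bits = sum of merged weights = 18 + 40 + 47 + 55 + 87 + 142 = 389.

389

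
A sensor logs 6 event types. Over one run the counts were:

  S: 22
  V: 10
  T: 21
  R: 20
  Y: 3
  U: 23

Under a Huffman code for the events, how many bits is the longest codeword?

Merge the two lowest-weight nodes at each step:
merge Y(3) and V(10): 13
merge 13 and R(20): 33
merge T(21) and S(22): 43
merge U(23) and 33: 56
merge 43 and 56: 99
Maximum depth reached is 4.

4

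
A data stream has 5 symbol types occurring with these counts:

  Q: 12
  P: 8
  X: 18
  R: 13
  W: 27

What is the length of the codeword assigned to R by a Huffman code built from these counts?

Build the tree from the bottom:
combine P(8), Q(12) → 20
combine R(13), X(18) → 31
combine 20, W(27) → 47
combine 31, 47 → 78
The subtree containing R is merged 2 times, so code length = 2.

2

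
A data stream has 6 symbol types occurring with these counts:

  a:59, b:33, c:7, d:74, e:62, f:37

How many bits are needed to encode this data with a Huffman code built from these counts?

Build the Huffman tree bottom-up:
merge c(7) and b(33): 40
merge f(37) and 40: 77
merge a(59) and e(62): 121
merge d(74) and 77: 151
merge 121 and 151: 272
Each symbol's bit-cost is frequency × depth; summing gives 661 bits (equivalently 40 + 77 + 121 + 151 + 272).

661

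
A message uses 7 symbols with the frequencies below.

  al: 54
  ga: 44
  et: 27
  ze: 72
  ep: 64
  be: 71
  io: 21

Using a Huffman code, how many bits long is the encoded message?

964

Greedily combine the two least-frequent nodes:
merge io(21) and et(27): 48
merge ga(44) and 48: 92
merge al(54) and ep(64): 118
merge be(71) and ze(72): 143
merge 92 and 118: 210
merge 143 and 210: 353
Each symbol's bit-cost is frequency × depth; summing gives 964 bits (equivalently 48 + 92 + 118 + 143 + 210 + 353).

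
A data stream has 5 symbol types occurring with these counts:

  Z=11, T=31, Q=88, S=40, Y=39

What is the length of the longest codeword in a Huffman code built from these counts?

Merge the two lowest-weight nodes at each step:
Z(11) + T(31) → 42
Y(39) + S(40) → 79
42 + 79 → 121
Q(88) + 121 → 209
The rarest symbols sit at the bottom; the longest codeword is 3 bits.

3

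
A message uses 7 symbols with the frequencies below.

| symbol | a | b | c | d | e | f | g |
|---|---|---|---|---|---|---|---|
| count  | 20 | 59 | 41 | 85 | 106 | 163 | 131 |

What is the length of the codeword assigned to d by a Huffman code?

Huffman merges, smallest pair first:
combine a(20), c(41) → 61
combine b(59), 61 → 120
combine d(85), e(106) → 191
combine 120, g(131) → 251
combine f(163), 191 → 354
combine 251, 354 → 605
d sits 3 levels below the root, so its codeword is 3 bits.

3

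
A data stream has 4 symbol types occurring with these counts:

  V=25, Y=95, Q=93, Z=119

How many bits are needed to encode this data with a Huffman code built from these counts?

Greedily combine the two least-frequent nodes:
combine V(25), Q(93) → 118
combine Y(95), 118 → 213
combine Z(119), 213 → 332
Total encoded bits = sum of merged weights = 118 + 213 + 332 = 663.

663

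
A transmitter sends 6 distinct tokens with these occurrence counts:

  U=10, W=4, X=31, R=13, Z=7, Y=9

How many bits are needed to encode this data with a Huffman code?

Greedily combine the two least-frequent nodes:
combine W(4), Z(7) → 11
combine Y(9), U(10) → 19
combine 11, R(13) → 24
combine 19, 24 → 43
combine X(31), 43 → 74
The encoded length is the sum of every internal node's weight: 11 + 19 + 24 + 43 + 74 = 171 bits.

171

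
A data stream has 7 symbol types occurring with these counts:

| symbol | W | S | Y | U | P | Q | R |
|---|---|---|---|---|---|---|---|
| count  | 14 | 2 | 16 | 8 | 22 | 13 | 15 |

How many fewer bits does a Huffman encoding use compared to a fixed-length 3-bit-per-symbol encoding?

Fixed-length: 3 bits × 90 symbols = 270 bits.
Huffman merges:
combine S(2), U(8) → 10
combine 10, Q(13) → 23
combine W(14), R(15) → 29
combine Y(16), P(22) → 38
combine 23, 29 → 52
combine 38, 52 → 90
Huffman total = 10 + 23 + 29 + 38 + 52 + 90 = 242 bits.
Saving = 270 − 242 = 28 bits.

28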